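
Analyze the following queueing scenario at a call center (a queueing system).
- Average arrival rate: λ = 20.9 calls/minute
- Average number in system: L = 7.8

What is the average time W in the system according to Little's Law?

Little's Law: L = λW, so W = L/λ
W = 7.8/20.9 = 0.3732 minutes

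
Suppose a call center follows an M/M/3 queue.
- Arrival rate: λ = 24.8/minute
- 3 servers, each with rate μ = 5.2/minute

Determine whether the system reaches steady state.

Stability requires ρ = λ/(cμ) < 1
ρ = 24.8/(3 × 5.2) = 24.8/15.60 = 1.5897
Since 1.5897 ≥ 1, the system is UNSTABLE.
Need c > λ/μ = 24.8/5.2 = 4.77.
Minimum servers needed: c = 5.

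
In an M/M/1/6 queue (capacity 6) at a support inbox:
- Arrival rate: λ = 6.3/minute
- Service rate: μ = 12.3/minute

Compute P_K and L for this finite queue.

ρ = λ/μ = 6.3/12.3 = 0.5122
P₀ = (1-ρ)/(1-ρ^(K+1)) = (1-0.5122)/(1-0.5122^7) = 0.48780/0.99075 = 0.4924
P_K = P₀×ρ^K = 0.49235 × 0.5122^6 = 0.49235 × 0.018057 = 0.008890
Blocking probability P_6 = 0.008890 (0.89%)
L = ρ[1 - (K+1)ρ^K + Kρ^(K+1)] / [(1-ρ)(1-ρ^(K+1))]
L = 0.5122 × (1 - 7×0.01806 + 6×0.009249) / ((1 - 0.5122) × (1 - 0.009249)) = 0.9847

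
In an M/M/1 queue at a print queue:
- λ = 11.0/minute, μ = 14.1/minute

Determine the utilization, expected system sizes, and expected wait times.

Step 1: ρ = λ/μ = 11.0/14.1 = 0.7801
Step 2: L = λ/(μ-λ) = 11.0/3.10 = 3.5484
Step 3: Lq = λ²/(μ(μ-λ)) = 121.00/(14.1×3.10) = 2.7682
Step 4: W = 1/(μ-λ) = 1/3.10 = 0.32258
Step 5: Wq = λ/(μ(μ-λ)) = 11.0/(14.1×3.10) = 0.2517
Step 6: P(0) = 1-ρ = 0.2199
Verify: L = λW = 11.0×0.32258 = 3.5484 ✔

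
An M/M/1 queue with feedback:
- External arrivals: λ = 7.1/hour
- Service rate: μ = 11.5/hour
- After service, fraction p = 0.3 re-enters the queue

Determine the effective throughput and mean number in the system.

Effective arrival rate: λ_eff = λ/(1-p) = 7.1/(1-0.3) = 7.1/0.70 = 10.14286
ρ = λ_eff/μ = 10.14286/11.5 = 0.881988
L = ρ/(1-ρ) = 0.881988/(1-0.881988) = 7.4737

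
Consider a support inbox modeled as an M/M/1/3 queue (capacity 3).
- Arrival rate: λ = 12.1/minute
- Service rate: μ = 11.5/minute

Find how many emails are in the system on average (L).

ρ = λ/μ = 12.1/11.5 = 1.05217
P₀ = (1-ρ)/(1-ρ^(K+1)) = (1-1.05217)/(1-1.05217^4) = -0.05217/-0.2256 = 0.2313
P_K = P₀×ρ^K = 0.2313 × 1.05217^3 = 0.2313 × 1.1648 = 0.2694
L = ρ[1 - (K+1)ρ^K + Kρ^(K+1)] / [(1-ρ)(1-ρ^(K+1))]
L = 1.05217 × (1 - 4×1.1648171 + 3×1.2255856) / ((1 - 1.05217) × (1 - 1.2255856)) = 1.5635 emails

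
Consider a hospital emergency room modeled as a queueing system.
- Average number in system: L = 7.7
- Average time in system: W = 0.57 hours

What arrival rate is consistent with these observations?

Little's Law: L = λW, so λ = L/W
λ = 7.7/0.57 = 13.5088 patients/hour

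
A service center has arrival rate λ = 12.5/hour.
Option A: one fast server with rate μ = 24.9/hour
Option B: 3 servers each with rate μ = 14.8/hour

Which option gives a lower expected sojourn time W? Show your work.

Option A: single server μ = 24.9 (M/M/1)
  ρ_A = 12.5/24.9 = 0.5020
  W_A = 1/(μ-λ) = 1/(24.9-12.5) = 1/12.40 = 0.08065

Option B: 3 servers μ = 14.8 (M/M/3)
  ρ_B = λ/(cμ) = 12.5/(3×14.8) = 0.2815
  Offered load a = λ/μ = cρ = 12.5/14.8 = 0.8446
  P₀ = [ Σₙ₌₀^2 aⁿ/n! + a^3/(3!(1-ρ)) ]⁻¹
  Σ = a^0/0! + a^1/1! + a^2/2! = 1.0000 + 0.8446 + 0.3567 = 2.2013
  a^3/(3!(1-ρ)) = 0.6025/(6 × 0.7185) = 0.1398
  P₀ = 1/(2.2013 + 0.13976) = 0.4272
  Lq = P₀·a^3·ρ / (3!(1-ρ)²) = 0.4272 × 0.6025 × 0.2815 / (6 × 0.5162) = 0.02339
  Wq_B = Lq/λ = 0.02339/12.5 = 0.001871
  W_B = Wq_B + 1/μ = 0.001871 + 0.06757 = 0.06944

Since W_B = 0.06944 < W_A = 0.08065, Option B (multiple servers) has the shorter time in system.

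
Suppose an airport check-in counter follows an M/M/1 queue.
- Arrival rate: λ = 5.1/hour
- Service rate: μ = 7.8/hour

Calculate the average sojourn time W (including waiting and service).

First, compute utilization: ρ = λ/μ = 5.1/7.8 = 0.6538
For M/M/1: W = 1/(μ-λ)
W = 1/(7.8-5.1) = 1/2.70
W = 0.3704 hours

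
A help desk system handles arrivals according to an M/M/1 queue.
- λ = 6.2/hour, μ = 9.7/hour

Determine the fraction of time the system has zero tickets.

ρ = λ/μ = 6.2/9.7 = 0.6392
P(0) = 1 - ρ = 1 - 0.6392 = 0.3608
The server is idle 36.08% of the time.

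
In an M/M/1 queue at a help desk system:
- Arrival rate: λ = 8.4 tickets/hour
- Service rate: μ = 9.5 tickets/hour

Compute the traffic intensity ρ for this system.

Server utilization: ρ = λ/μ
ρ = 8.4/9.5 = 0.8842
The server is busy 88.42% of the time.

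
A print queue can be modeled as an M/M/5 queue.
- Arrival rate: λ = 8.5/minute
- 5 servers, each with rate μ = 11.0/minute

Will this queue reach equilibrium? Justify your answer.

Stability requires ρ = λ/(cμ) < 1
ρ = 8.5/(5 × 11.0) = 8.5/55.00 = 0.1545
Since 0.1545 < 1, the system is STABLE.
The servers are busy 15.45% of the time.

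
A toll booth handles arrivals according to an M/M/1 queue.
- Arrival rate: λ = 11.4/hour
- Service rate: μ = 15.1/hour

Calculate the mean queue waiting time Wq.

First, compute utilization: ρ = λ/μ = 11.4/15.1 = 0.7550
For M/M/1: Wq = λ/(μ(μ-λ))
Wq = 11.4/(15.1 × (15.1-11.4))
Wq = 11.4/(15.1 × 3.70)
Wq = 0.2040 hours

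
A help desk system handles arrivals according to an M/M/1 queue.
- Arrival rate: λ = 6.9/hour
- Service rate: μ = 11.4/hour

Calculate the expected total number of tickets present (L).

ρ = λ/μ = 6.9/11.4 = 0.6053
For M/M/1: L = λ/(μ-λ)
L = 6.9/(11.4-6.9) = 6.9/4.50
L = 1.5333 tickets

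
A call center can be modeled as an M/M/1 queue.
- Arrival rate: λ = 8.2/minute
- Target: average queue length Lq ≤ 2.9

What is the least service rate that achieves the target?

For M/M/1: Lq = λ²/(μ(μ-λ))
Need Lq ≤ 2.9, i.e. μ(μ-λ) ≥ λ²/2.9
μ² - 8.2μ - 67.24/2.9 ≥ 0  →  μ² - 8.2μ - 23.1862 ≥ 0
Quadratic formula (positive root): μ = [λ + √(λ² + 4×23.1862)]/2
Discriminant: 67.24 + 4×23.1862 = 159.9848, √159.9848 = 12.6485
μ ≥ (8.2 + 12.6485)/2 = 10.4243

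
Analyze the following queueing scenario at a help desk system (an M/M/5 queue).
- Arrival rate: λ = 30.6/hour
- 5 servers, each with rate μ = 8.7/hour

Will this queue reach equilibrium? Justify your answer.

Stability requires ρ = λ/(cμ) < 1
ρ = 30.6/(5 × 8.7) = 30.6/43.50 = 0.7034
Since 0.7034 < 1, the system is STABLE.
The servers are busy 70.34% of the time.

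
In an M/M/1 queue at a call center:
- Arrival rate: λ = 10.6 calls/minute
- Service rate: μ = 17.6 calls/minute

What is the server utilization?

Server utilization: ρ = λ/μ
ρ = 10.6/17.6 = 0.6023
The server is busy 60.23% of the time.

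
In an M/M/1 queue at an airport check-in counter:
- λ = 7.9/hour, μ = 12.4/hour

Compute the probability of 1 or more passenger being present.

ρ = λ/μ = 7.9/12.4 = 0.6371
P(N ≥ n) = ρⁿ
P(N ≥ 1) = 0.6371^1
P(N ≥ 1) = 0.6371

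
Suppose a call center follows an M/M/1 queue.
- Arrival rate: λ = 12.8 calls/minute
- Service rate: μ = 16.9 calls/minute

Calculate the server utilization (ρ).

Server utilization: ρ = λ/μ
ρ = 12.8/16.9 = 0.7574
The server is busy 75.74% of the time.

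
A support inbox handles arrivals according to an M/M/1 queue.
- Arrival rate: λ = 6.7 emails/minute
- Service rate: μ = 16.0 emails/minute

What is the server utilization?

Server utilization: ρ = λ/μ
ρ = 6.7/16.0 = 0.4188
The server is busy 41.88% of the time.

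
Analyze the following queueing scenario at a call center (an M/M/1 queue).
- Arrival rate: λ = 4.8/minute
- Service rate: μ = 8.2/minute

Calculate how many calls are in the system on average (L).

ρ = λ/μ = 4.8/8.2 = 0.5854
For M/M/1: L = λ/(μ-λ)
L = 4.8/(8.2-4.8) = 4.8/3.40
L = 1.4118 calls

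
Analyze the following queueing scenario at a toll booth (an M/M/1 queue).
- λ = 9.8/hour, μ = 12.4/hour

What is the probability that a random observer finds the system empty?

ρ = λ/μ = 9.8/12.4 = 0.7903
P(0) = 1 - ρ = 1 - 0.7903 = 0.2097
The server is idle 20.97% of the time.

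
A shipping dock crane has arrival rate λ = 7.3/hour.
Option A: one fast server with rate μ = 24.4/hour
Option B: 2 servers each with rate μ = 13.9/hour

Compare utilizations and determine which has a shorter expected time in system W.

Option A: single server μ = 24.4 (M/M/1)
  ρ_A = 7.3/24.4 = 0.2992
  W_A = 1/(μ-λ) = 1/(24.4-7.3) = 1/17.10 = 0.05848

Option B: 2 servers μ = 13.9 (M/M/2)
  ρ_B = λ/(cμ) = 7.3/(2×13.9) = 0.2626
  Offered load a = λ/μ = cρ = 7.3/13.9 = 0.5252
  P₀ = [ Σₙ₌₀^1 aⁿ/n! + a^2/(2!(1-ρ)) ]⁻¹
  Σ = a^0/0! + a^1/1! = 1.0000 + 0.5252 = 1.5252
  a^2/(2!(1-ρ)) = 0.2758/(2 × 0.7374) = 0.1870
  P₀ = 1/(1.5252 + 0.1870) = 0.5840
  Lq = P₀·a^2·ρ / (2!(1-ρ)²) = 0.5840 × 0.2758 × 0.2626 / (2 × 0.5438) = 0.03889
  Wq_B = Lq/λ = 0.038895/7.3 = 0.005328
  W_B = Wq_B + 1/μ = 0.005328 + 0.07194 = 0.07727

Since W_A = 0.05848 < W_B = 0.07727, Option A (single fast server) has the shorter time in system.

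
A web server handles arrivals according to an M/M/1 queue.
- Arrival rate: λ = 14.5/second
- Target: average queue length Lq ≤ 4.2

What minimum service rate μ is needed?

For M/M/1: Lq = λ²/(μ(μ-λ))
Need Lq ≤ 4.2, i.e. μ(μ-λ) ≥ λ²/4.2
μ² - 14.5μ - 210.25/4.2 ≥ 0  →  μ² - 14.5μ - 50.05952 ≥ 0
Quadratic formula (positive root): μ = [λ + √(λ² + 4×50.05952)]/2
Discriminant: 210.25 + 4×50.05952 = 410.4881, √410.4881 = 20.2605
μ ≥ (14.5 + 20.2605)/2 = 17.3803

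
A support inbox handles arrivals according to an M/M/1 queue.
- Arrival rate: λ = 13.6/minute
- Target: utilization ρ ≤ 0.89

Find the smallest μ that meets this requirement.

ρ = λ/μ, so μ = λ/ρ
μ ≥ 13.6/0.89 = 15.2809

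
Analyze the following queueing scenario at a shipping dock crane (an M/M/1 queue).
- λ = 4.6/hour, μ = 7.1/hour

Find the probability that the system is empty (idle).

ρ = λ/μ = 4.6/7.1 = 0.6479
P(0) = 1 - ρ = 1 - 0.6479 = 0.3521
The server is idle 35.21% of the time.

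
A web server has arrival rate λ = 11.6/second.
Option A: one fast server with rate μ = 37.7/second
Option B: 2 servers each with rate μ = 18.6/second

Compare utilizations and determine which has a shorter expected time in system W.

Option A: single server μ = 37.7 (M/M/1)
  ρ_A = 11.6/37.7 = 0.3077
  W_A = 1/(μ-λ) = 1/(37.7-11.6) = 1/26.10 = 0.03831

Option B: 2 servers μ = 18.6 (M/M/2)
  ρ_B = λ/(cμ) = 11.6/(2×18.6) = 0.3118
  Offered load a = λ/μ = cρ = 11.6/18.6 = 0.6237
  P₀ = [ Σₙ₌₀^1 aⁿ/n! + a^2/(2!(1-ρ)) ]⁻¹
  Σ = a^0/0! + a^1/1! = 1.0000 + 0.6237 = 1.6237
  a^2/(2!(1-ρ)) = 0.38895/(2 × 0.68817) = 0.2826
  P₀ = 1/(1.6237 + 0.2826) = 0.5246
  Lq = P₀·a^2·ρ / (2!(1-ρ)²) = 0.524590 × 0.388947 × 0.311828 / (2 × 0.473581) = 0.06717
  Wq_B = Lq/λ = 0.06717/11.6 = 0.005791
  W_B = Wq_B + 1/μ = 0.005791 + 0.05376 = 0.05955

Since W_A = 0.03831 < W_B = 0.05955, Option A (single fast server) has the shorter time in system.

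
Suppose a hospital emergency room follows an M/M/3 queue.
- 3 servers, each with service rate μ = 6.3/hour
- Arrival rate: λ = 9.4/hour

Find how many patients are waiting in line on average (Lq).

Traffic intensity: ρ = λ/(cμ) = 9.4/(3×6.3) = 0.4974
Since ρ = 0.4974 < 1, system is stable.
Offered load a = λ/μ = cρ = 9.4/6.3 = 1.4921
P₀ = [ Σₙ₌₀^2 aⁿ/n! + a^3/(3!(1-ρ)) ]⁻¹
Σ = a^0/0! + a^1/1! + a^2/2! = 1.0000 + 1.4921 + 1.1131 = 3.6052
a^3/(3!(1-ρ)) = 3.3217/(6 × 0.50265) = 1.1014
P₀ = 1/(3.6052 + 1.1014) = 0.2125
Lq = P₀·a^3·ρ / (3!(1-ρ)²) = 0.2125 × 3.3217 × 0.4974 / (6 × 0.2527) = 0.2316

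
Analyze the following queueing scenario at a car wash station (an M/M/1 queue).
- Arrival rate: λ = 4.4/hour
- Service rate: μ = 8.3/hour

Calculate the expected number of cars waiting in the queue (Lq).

ρ = λ/μ = 4.4/8.3 = 0.5301
For M/M/1: Lq = λ²/(μ(μ-λ))
Lq = 19.36/(8.3 × 3.90)
Lq = 0.5981 cars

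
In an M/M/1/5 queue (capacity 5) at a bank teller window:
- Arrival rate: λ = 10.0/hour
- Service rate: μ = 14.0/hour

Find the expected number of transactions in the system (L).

ρ = λ/μ = 10.0/14.0 = 0.7143
P₀ = (1-ρ)/(1-ρ^(K+1)) = (1-0.7143)/(1-0.7143^6) = 0.2857/0.8672 = 0.3295
P_K = P₀×ρ^K = 0.32946 × 0.7143^5 = 0.32946 × 0.18595 = 0.06126
L = ρ[1 - (K+1)ρ^K + Kρ^(K+1)] / [(1-ρ)(1-ρ^(K+1))]
L = 0.7143 × (1 - 6×0.185953 + 5×0.132826) / ((1 - 0.7143) × (1 - 0.132826)) = 1.5811 transactions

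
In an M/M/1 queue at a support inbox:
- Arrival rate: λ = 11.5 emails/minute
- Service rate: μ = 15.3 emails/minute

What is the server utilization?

Server utilization: ρ = λ/μ
ρ = 11.5/15.3 = 0.7516
The server is busy 75.16% of the time.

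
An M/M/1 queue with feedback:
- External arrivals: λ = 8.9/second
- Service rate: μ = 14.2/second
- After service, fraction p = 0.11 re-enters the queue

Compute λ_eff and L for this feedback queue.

Effective arrival rate: λ_eff = λ/(1-p) = 8.9/(1-0.11) = 8.9/0.89 = 10.0000
ρ = λ_eff/μ = 10.0000/14.2 = 0.70423
L = ρ/(1-ρ) = 0.70423/(1-0.70423) = 2.3810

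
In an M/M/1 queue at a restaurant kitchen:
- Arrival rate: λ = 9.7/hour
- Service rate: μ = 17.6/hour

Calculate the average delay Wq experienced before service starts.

First, compute utilization: ρ = λ/μ = 9.7/17.6 = 0.5511
For M/M/1: Wq = λ/(μ(μ-λ))
Wq = 9.7/(17.6 × (17.6-9.7))
Wq = 9.7/(17.6 × 7.90)
Wq = 0.06976 hours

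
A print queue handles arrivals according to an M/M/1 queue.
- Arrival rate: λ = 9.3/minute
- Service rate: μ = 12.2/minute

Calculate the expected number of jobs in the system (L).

ρ = λ/μ = 9.3/12.2 = 0.7623
For M/M/1: L = λ/(μ-λ)
L = 9.3/(12.2-9.3) = 9.3/2.90
L = 3.2069 jobs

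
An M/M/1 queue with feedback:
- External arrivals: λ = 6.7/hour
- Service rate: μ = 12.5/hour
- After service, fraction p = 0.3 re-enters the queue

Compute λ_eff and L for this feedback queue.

Effective arrival rate: λ_eff = λ/(1-p) = 6.7/(1-0.3) = 6.7/0.70 = 9.57143
ρ = λ_eff/μ = 9.57143/12.5 = 0.765714
L = ρ/(1-ρ) = 0.765714/(1-0.765714) = 3.2683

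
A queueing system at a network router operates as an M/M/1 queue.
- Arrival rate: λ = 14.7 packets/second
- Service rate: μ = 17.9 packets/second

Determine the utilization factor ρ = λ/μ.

Server utilization: ρ = λ/μ
ρ = 14.7/17.9 = 0.8212
The server is busy 82.12% of the time.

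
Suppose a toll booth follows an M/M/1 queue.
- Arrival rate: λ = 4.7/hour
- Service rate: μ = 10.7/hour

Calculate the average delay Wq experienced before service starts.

First, compute utilization: ρ = λ/μ = 4.7/10.7 = 0.4393
For M/M/1: Wq = λ/(μ(μ-λ))
Wq = 4.7/(10.7 × (10.7-4.7))
Wq = 4.7/(10.7 × 6.00)
Wq = 0.07321 hours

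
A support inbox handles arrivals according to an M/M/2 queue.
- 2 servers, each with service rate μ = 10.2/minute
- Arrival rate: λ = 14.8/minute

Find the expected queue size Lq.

Traffic intensity: ρ = λ/(cμ) = 14.8/(2×10.2) = 0.7255
Since ρ = 0.7255 < 1, system is stable.
Offered load a = λ/μ = cρ = 14.8/10.2 = 1.4510
P₀ = [ Σₙ₌₀^1 aⁿ/n! + a^2/(2!(1-ρ)) ]⁻¹
Σ = a^0/0! + a^1/1! = 1.0000 + 1.4510 = 2.4510
a^2/(2!(1-ρ)) = 2.1053/(2 × 0.27451) = 3.8347
P₀ = 1/(2.4510 + 3.8347) = 0.1591
Lq = P₀·a^2·ρ / (2!(1-ρ)²) = 0.1591 × 2.1053 × 0.7255 / (2 × 0.07536) = 1.6123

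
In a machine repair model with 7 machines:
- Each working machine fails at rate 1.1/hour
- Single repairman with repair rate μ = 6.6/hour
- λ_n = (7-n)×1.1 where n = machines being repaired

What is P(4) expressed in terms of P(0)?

P(4)/P(0) = ∏_{i=0}^{4-1} λ_i/μ_{i+1}
= (7-0)×1.1/6.6 × (7-1)×1.1/6.6 × (7-2)×1.1/6.6 × (7-3)×1.1/6.6
= 0.6481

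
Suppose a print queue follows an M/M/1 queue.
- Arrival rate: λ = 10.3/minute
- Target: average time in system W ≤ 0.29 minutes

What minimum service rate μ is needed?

For M/M/1: W = 1/(μ-λ)
Need W ≤ 0.29, so 1/(μ-λ) ≤ 0.29
μ - λ ≥ 1/0.29 = 3.4483
μ ≥ 10.3 + 3.4483 = 13.7483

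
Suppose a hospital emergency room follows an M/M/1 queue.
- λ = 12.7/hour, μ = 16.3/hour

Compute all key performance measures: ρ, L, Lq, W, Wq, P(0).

Step 1: ρ = λ/μ = 12.7/16.3 = 0.7791
Step 2: L = λ/(μ-λ) = 12.7/3.60 = 3.5278
Step 3: Lq = λ²/(μ(μ-λ)) = 161.29/(16.3×3.60) = 2.7486
Step 4: W = 1/(μ-λ) = 1/3.60 = 0.27778
Step 5: Wq = λ/(μ(μ-λ)) = 12.7/(16.3×3.60) = 0.2164
Step 6: P(0) = 1-ρ = 0.2209
Verify: L = λW = 12.7×0.27778 = 3.5278 ✔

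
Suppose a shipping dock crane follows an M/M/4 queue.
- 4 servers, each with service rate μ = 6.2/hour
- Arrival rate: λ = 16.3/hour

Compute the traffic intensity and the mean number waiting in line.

Traffic intensity: ρ = λ/(cμ) = 16.3/(4×6.2) = 0.6573
Since ρ = 0.6573 < 1, system is stable.
Offered load a = λ/μ = cρ = 16.3/6.2 = 2.6290
P₀ = [ Σₙ₌₀^3 aⁿ/n! + a^4/(4!(1-ρ)) ]⁻¹
Σ = a^0/0! + a^1/1! + a^2/2! + a^3/3! = 1.0000 + 2.6290 + 3.4559 + 3.0286 = 10.1135
a^4/(4!(1-ρ)) = 47.7731/(24 × 0.34274) = 5.8077
P₀ = 1/(10.1135 + 5.8077) = 0.06281
Lq = P₀·a^4·ρ / (4!(1-ρ)²) = 0.062809 × 47.7731 × 0.65726 / (24 × 0.11747) = 0.6995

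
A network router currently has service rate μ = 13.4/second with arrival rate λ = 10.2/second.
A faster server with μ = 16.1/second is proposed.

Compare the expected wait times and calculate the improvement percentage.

System 1: ρ₁ = 10.2/13.4 = 0.7612, W₁ = 1/(13.4-10.2) = 0.3125
System 2: ρ₂ = 10.2/16.1 = 0.6335, W₂ = 1/(16.1-10.2) = 0.1695
Improvement: (W₁-W₂)/W₁ = (0.3125-0.1695)/0.3125 = 45.76%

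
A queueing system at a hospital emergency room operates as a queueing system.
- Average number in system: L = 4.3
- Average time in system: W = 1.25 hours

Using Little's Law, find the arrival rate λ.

Little's Law: L = λW, so λ = L/W
λ = 4.3/1.25 = 3.4400 patients/hour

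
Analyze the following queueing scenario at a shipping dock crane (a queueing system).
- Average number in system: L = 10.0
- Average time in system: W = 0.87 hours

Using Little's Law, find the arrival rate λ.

Little's Law: L = λW, so λ = L/W
λ = 10.0/0.87 = 11.4943 containers/hour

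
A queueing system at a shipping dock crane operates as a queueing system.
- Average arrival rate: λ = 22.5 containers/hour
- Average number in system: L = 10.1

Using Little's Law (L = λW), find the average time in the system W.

Little's Law: L = λW, so W = L/λ
W = 10.1/22.5 = 0.4489 hours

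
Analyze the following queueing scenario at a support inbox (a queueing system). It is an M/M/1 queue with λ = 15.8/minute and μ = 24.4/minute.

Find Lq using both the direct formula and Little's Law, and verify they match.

Method 1 (direct): Lq = λ²/(μ(μ-λ)) = 249.64/(24.4 × 8.60) = 1.1897

Method 2 (Little's Law):
W = 1/(μ-λ) = 1/8.60 = 0.11628
Wq = W - 1/μ = 0.11628 - 0.040984 = 0.07530
Lq = λWq = 15.8 × 0.07530 = 1.1897 ✔ (matches Method 1)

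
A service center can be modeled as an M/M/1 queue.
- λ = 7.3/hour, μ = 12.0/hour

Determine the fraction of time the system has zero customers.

ρ = λ/μ = 7.3/12.0 = 0.6083
P(0) = 1 - ρ = 1 - 0.6083 = 0.3917
The server is idle 39.17% of the time.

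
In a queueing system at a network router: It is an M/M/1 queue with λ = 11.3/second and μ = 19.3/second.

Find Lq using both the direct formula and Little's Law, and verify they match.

Method 1 (direct): Lq = λ²/(μ(μ-λ)) = 127.69/(19.3 × 8.00) = 0.8270

Method 2 (Little's Law):
W = 1/(μ-λ) = 1/8.00 = 0.1250
Wq = W - 1/μ = 0.1250 - 0.05181 = 0.07319
Lq = λWq = 11.3 × 0.07319 = 0.8270 ✔ (matches Method 1)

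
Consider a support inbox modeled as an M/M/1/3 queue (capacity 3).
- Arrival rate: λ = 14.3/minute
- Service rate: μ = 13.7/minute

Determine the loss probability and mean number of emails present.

ρ = λ/μ = 14.3/13.7 = 1.0438
P₀ = (1-ρ)/(1-ρ^(K+1)) = (1-1.0438)/(1-1.0438^4) = -0.043800/-0.18705 = 0.2342
P_K = P₀×ρ^K = 0.2342 × 1.0438^3 = 0.2342 × 1.1372 = 0.2663
Blocking probability P_3 = 0.2663 (26.63%)
L = ρ[1 - (K+1)ρ^K + Kρ^(K+1)] / [(1-ρ)(1-ρ^(K+1))]
L = 1.0438 × (1 - 4×1.137239 + 3×1.187050) / ((1 - 1.0438) × (1 - 1.187050)) = 1.5536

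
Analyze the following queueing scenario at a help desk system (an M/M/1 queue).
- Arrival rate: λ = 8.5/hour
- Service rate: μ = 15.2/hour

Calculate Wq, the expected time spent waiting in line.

First, compute utilization: ρ = λ/μ = 8.5/15.2 = 0.5592
For M/M/1: Wq = λ/(μ(μ-λ))
Wq = 8.5/(15.2 × (15.2-8.5))
Wq = 8.5/(15.2 × 6.70)
Wq = 0.08346 hours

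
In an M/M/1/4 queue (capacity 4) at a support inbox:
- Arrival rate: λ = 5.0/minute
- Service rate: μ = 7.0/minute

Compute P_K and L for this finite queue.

ρ = λ/μ = 5.0/7.0 = 0.71429
P₀ = (1-ρ)/(1-ρ^(K+1)) = (1-0.71429)/(1-0.71429^5) = 0.28571/0.81406 = 0.3510
P_K = P₀×ρ^K = 0.35097 × 0.71429^4 = 0.35097 × 0.26031 = 0.09136
Blocking probability P_4 = 0.09136 (9.14%)
L = ρ[1 - (K+1)ρ^K + Kρ^(K+1)] / [(1-ρ)(1-ρ^(K+1))]
L = 0.71429 × (1 - 5×0.260314 + 4×0.185940) / ((1 - 0.71429) × (1 - 0.185940)) = 1.3580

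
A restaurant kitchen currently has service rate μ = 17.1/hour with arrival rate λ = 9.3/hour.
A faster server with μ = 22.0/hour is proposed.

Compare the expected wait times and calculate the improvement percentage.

System 1: ρ₁ = 9.3/17.1 = 0.5439, W₁ = 1/(17.1-9.3) = 0.1282
System 2: ρ₂ = 9.3/22.0 = 0.4227, W₂ = 1/(22.0-9.3) = 0.07874
Improvement: (W₁-W₂)/W₁ = (0.1282-0.07874)/0.1282 = 38.58%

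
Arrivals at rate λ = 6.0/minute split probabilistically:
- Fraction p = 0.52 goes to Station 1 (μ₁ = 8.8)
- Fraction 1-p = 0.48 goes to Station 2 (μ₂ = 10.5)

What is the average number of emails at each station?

Effective rates: λ₁ = 6.0×0.52 = 3.12, λ₂ = 6.0×0.48 = 2.88
Station 1: ρ₁ = 3.12/8.8 = 0.35455, L₁ = ρ₁/(1-ρ₁) = 0.35455/(1-0.35455) = 0.5493
Station 2: ρ₂ = 2.88/10.5 = 0.2743, L₂ = ρ₂/(1-ρ₂) = 0.2743/(1-0.2743) = 0.3780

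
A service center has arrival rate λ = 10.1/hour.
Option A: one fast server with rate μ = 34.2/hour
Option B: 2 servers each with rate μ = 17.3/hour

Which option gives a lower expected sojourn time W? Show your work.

Option A: single server μ = 34.2 (M/M/1)
  ρ_A = 10.1/34.2 = 0.2953
  W_A = 1/(μ-λ) = 1/(34.2-10.1) = 1/24.10 = 0.04149

Option B: 2 servers μ = 17.3 (M/M/2)
  ρ_B = λ/(cμ) = 10.1/(2×17.3) = 0.2919
  Offered load a = λ/μ = cρ = 10.1/17.3 = 0.5838
  P₀ = [ Σₙ₌₀^1 aⁿ/n! + a^2/(2!(1-ρ)) ]⁻¹
  Σ = a^0/0! + a^1/1! = 1.0000 + 0.5838 = 1.5838
  a^2/(2!(1-ρ)) = 0.34084/(2 × 0.70809) = 0.2407
  P₀ = 1/(1.5838 + 0.2407) = 0.5481
  Lq = P₀·a^2·ρ / (2!(1-ρ)²) = 0.54810 × 0.34084 × 0.29191 / (2 × 0.50139) = 0.05438
  Wq_B = Lq/λ = 0.05438/10.1 = 0.0053842
  W_B = Wq_B + 1/μ = 0.0053842 + 0.057803 = 0.06319

Since W_A = 0.04149 < W_B = 0.06319, Option A (single fast server) has the shorter time in system.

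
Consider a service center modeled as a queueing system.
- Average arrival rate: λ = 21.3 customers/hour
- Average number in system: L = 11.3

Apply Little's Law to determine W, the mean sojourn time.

Little's Law: L = λW, so W = L/λ
W = 11.3/21.3 = 0.5305 hours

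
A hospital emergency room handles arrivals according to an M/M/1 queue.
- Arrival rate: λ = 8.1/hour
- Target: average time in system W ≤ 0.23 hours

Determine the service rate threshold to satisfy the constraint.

For M/M/1: W = 1/(μ-λ)
Need W ≤ 0.23, so 1/(μ-λ) ≤ 0.23
μ - λ ≥ 1/0.23 = 4.3478
μ ≥ 8.1 + 4.3478 = 12.4478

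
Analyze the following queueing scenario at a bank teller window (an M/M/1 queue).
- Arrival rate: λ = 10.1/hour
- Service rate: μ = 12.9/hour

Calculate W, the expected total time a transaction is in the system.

First, compute utilization: ρ = λ/μ = 10.1/12.9 = 0.7829
For M/M/1: W = 1/(μ-λ)
W = 1/(12.9-10.1) = 1/2.80
W = 0.3571 hours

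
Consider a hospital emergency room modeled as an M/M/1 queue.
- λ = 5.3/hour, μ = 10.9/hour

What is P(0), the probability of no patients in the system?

ρ = λ/μ = 5.3/10.9 = 0.4862
P(0) = 1 - ρ = 1 - 0.4862 = 0.5138
The server is idle 51.38% of the time.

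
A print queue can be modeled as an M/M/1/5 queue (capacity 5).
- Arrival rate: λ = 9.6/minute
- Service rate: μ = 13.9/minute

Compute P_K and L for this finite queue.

ρ = λ/μ = 9.6/13.9 = 0.69065
P₀ = (1-ρ)/(1-ρ^(K+1)) = (1-0.69065)/(1-0.69065^6) = 0.30935/0.89147 = 0.3470
P_K = P₀×ρ^K = 0.34701 × 0.69065^5 = 0.34701 × 0.15714 = 0.05453
Blocking probability P_5 = 0.05453 (5.45%)
L = ρ[1 - (K+1)ρ^K + Kρ^(K+1)] / [(1-ρ)(1-ρ^(K+1))]
L = 0.69065 × (1 - 6×0.157141 + 5×0.108530) / ((1 - 0.69065) × (1 - 0.108530)) = 1.5021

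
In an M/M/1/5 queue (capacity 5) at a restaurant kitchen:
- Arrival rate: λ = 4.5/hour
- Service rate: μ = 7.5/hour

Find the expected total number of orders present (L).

ρ = λ/μ = 4.5/7.5 = 0.6000
P₀ = (1-ρ)/(1-ρ^(K+1)) = (1-0.6000)/(1-0.6000^6) = 0.4000/0.9533 = 0.4196
P_K = P₀×ρ^K = 0.4196 × 0.6000^5 = 0.4196 × 0.07776 = 0.03263
L = ρ[1 - (K+1)ρ^K + Kρ^(K+1)] / [(1-ρ)(1-ρ^(K+1))]
L = 0.6000 × (1 - 6×0.07776 + 5×0.04666) / ((1 - 0.6000) × (1 - 0.04666)) = 1.2064 orders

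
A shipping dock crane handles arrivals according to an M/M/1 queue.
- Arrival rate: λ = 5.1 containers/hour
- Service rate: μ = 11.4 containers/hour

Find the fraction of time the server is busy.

Server utilization: ρ = λ/μ
ρ = 5.1/11.4 = 0.4474
The server is busy 44.74% of the time.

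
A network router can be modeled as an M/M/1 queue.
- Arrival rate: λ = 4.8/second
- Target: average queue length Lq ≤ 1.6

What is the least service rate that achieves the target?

For M/M/1: Lq = λ²/(μ(μ-λ))
Need Lq ≤ 1.6, i.e. μ(μ-λ) ≥ λ²/1.6
μ² - 4.8μ - 23.04/1.6 ≥ 0  →  μ² - 4.8μ - 14.4000 ≥ 0
Quadratic formula (positive root): μ = [λ + √(λ² + 4×14.4000)]/2
Discriminant: 23.04 + 4×14.4000 = 80.6400, √80.6400 = 8.9800
μ ≥ (4.8 + 8.9800)/2 = 6.8900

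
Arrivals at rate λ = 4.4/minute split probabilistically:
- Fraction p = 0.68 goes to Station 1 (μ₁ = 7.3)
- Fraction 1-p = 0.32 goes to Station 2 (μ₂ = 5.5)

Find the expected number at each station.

Effective rates: λ₁ = 4.4×0.68 = 2.992, λ₂ = 4.4×0.32 = 1.408
Station 1: ρ₁ = 2.992/7.3 = 0.40986, L₁ = ρ₁/(1-ρ₁) = 0.40986/(1-0.40986) = 0.6945
Station 2: ρ₂ = 1.408/5.5 = 0.2560, L₂ = ρ₂/(1-ρ₂) = 0.2560/(1-0.2560) = 0.3441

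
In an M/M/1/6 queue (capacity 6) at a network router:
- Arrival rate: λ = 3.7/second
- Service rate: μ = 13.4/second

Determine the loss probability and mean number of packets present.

ρ = λ/μ = 3.7/13.4 = 0.276119
P₀ = (1-ρ)/(1-ρ^(K+1)) = (1-0.276119)/(1-0.276119^7) = 0.7239/0.9999 = 0.7240
P_K = P₀×ρ^K = 0.72397 × 0.276119^6 = 0.72397 × 0.00044318 = 0.0003208
Blocking probability P_6 = 0.0003208 (0.03208%)
L = ρ[1 - (K+1)ρ^K + Kρ^(K+1)] / [(1-ρ)(1-ρ^(K+1))]
L = 0.276119 × (1 - 7×0.0004432 + 6×0.0001224) / ((1 - 0.276119) × (1 - 0.0001224)) = 0.3806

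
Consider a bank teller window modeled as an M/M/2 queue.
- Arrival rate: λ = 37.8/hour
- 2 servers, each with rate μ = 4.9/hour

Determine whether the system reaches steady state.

Stability requires ρ = λ/(cμ) < 1
ρ = 37.8/(2 × 4.9) = 37.8/9.80 = 3.8571
Since 3.8571 ≥ 1, the system is UNSTABLE.
Need c > λ/μ = 37.8/4.9 = 7.71.
Minimum servers needed: c = 8.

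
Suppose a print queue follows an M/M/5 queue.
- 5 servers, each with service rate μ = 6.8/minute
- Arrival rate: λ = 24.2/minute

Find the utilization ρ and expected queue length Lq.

Traffic intensity: ρ = λ/(cμ) = 24.2/(5×6.8) = 0.7118
Since ρ = 0.7118 < 1, system is stable.
Offered load a = λ/μ = cρ = 24.2/6.8 = 3.5588
P₀ = [ Σₙ₌₀^4 aⁿ/n! + a^5/(5!(1-ρ)) ]⁻¹
Σ = a^0/0! + a^1/1! + a^2/2! + a^3/3! + a^4/4! = 1.0000 + 3.5588 + 6.3326 + 7.5122 + 6.6837 = 25.0873
a^5/(5!(1-ρ)) = 570.8635/(120 × 0.288235) = 16.5046
P₀ = 1/(25.0873 + 16.5046) = 0.02404
Lq = P₀·a^5·ρ / (5!(1-ρ)²) = 0.024043 × 570.8635 × 0.71176 / (120 × 0.083080) = 0.9799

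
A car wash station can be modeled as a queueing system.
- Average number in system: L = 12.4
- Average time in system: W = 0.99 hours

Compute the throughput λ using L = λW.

Little's Law: L = λW, so λ = L/W
λ = 12.4/0.99 = 12.5253 cars/hour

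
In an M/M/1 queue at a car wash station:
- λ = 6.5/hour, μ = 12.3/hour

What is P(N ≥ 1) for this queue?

ρ = λ/μ = 6.5/12.3 = 0.5285
P(N ≥ n) = ρⁿ
P(N ≥ 1) = 0.5285^1
P(N ≥ 1) = 0.5285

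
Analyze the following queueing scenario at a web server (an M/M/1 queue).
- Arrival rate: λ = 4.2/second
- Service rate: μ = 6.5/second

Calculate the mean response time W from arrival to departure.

First, compute utilization: ρ = λ/μ = 4.2/6.5 = 0.6462
For M/M/1: W = 1/(μ-λ)
W = 1/(6.5-4.2) = 1/2.30
W = 0.4348 seconds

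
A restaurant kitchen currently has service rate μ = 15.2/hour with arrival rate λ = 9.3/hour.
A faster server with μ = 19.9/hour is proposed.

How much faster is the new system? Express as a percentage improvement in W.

System 1: ρ₁ = 9.3/15.2 = 0.6118, W₁ = 1/(15.2-9.3) = 0.1695
System 2: ρ₂ = 9.3/19.9 = 0.4673, W₂ = 1/(19.9-9.3) = 0.09434
Improvement: (W₁-W₂)/W₁ = (0.1695-0.09434)/0.1695 = 44.34%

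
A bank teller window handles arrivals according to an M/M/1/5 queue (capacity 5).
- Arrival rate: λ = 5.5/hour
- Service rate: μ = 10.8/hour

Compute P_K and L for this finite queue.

ρ = λ/μ = 5.5/10.8 = 0.50926
P₀ = (1-ρ)/(1-ρ^(K+1)) = (1-0.50926)/(1-0.50926^6) = 0.49074/0.98256 = 0.4995
P_K = P₀×ρ^K = 0.4995 × 0.50926^5 = 0.4995 × 0.03425 = 0.01711
Blocking probability P_5 = 0.01711 (1.71%)
L = ρ[1 - (K+1)ρ^K + Kρ^(K+1)] / [(1-ρ)(1-ρ^(K+1))]
L = 0.50926 × (1 - 6×0.03425 + 5×0.01744) / ((1 - 0.50926) × (1 - 0.01744)) = 0.9312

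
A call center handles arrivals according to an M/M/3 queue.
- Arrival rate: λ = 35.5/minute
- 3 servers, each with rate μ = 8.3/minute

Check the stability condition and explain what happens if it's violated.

Stability requires ρ = λ/(cμ) < 1
ρ = 35.5/(3 × 8.3) = 35.5/24.90 = 1.4257
Since 1.4257 ≥ 1, the system is UNSTABLE.
Need c > λ/μ = 35.5/8.3 = 4.28.
Minimum servers needed: c = 5.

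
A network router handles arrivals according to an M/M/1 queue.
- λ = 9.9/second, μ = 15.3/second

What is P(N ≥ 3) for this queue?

ρ = λ/μ = 9.9/15.3 = 0.64706
P(N ≥ n) = ρⁿ
P(N ≥ 3) = 0.64706^3
P(N ≥ 3) = 0.2709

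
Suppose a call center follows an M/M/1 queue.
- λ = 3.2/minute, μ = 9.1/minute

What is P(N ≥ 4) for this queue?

ρ = λ/μ = 3.2/9.1 = 0.35165
P(N ≥ n) = ρⁿ
P(N ≥ 4) = 0.35165^4
P(N ≥ 4) = 0.01529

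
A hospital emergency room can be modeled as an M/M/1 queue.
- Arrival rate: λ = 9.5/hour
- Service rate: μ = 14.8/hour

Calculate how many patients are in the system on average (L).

ρ = λ/μ = 9.5/14.8 = 0.6419
For M/M/1: L = λ/(μ-λ)
L = 9.5/(14.8-9.5) = 9.5/5.30
L = 1.7925 patients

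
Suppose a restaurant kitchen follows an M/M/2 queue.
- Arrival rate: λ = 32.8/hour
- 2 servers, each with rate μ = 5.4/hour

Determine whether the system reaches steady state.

Stability requires ρ = λ/(cμ) < 1
ρ = 32.8/(2 × 5.4) = 32.8/10.80 = 3.0370
Since 3.0370 ≥ 1, the system is UNSTABLE.
Need c > λ/μ = 32.8/5.4 = 6.07.
Minimum servers needed: c = 7.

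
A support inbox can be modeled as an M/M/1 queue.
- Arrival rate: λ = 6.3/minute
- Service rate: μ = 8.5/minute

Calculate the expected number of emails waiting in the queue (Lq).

ρ = λ/μ = 6.3/8.5 = 0.7412
For M/M/1: Lq = λ²/(μ(μ-λ))
Lq = 39.69/(8.5 × 2.20)
Lq = 2.1225 emails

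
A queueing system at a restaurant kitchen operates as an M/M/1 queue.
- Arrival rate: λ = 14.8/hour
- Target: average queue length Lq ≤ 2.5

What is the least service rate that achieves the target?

For M/M/1: Lq = λ²/(μ(μ-λ))
Need Lq ≤ 2.5, i.e. μ(μ-λ) ≥ λ²/2.5
μ² - 14.8μ - 219.04/2.5 ≥ 0  →  μ² - 14.8μ - 87.6160 ≥ 0
Quadratic formula (positive root): μ = [λ + √(λ² + 4×87.6160)]/2
Discriminant: 219.04 + 4×87.6160 = 569.5040, √569.5040 = 23.8643
μ ≥ (14.8 + 23.8643)/2 = 19.3321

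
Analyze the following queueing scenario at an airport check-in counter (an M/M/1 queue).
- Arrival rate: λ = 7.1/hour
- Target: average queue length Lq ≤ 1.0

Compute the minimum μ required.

For M/M/1: Lq = λ²/(μ(μ-λ))
Need Lq ≤ 1.0, i.e. μ(μ-λ) ≥ λ²/1.0
μ² - 7.1μ - 50.41/1.0 ≥ 0  →  μ² - 7.1μ - 50.4100 ≥ 0
Quadratic formula (positive root): μ = [λ + √(λ² + 4×50.4100)]/2
Discriminant: 50.41 + 4×50.4100 = 252.0500, √252.0500 = 15.8761
μ ≥ (7.1 + 15.8761)/2 = 11.4880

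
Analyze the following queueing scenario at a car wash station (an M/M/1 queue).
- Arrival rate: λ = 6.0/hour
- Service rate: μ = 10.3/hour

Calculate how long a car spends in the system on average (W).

First, compute utilization: ρ = λ/μ = 6.0/10.3 = 0.5825
For M/M/1: W = 1/(μ-λ)
W = 1/(10.3-6.0) = 1/4.30
W = 0.2326 hours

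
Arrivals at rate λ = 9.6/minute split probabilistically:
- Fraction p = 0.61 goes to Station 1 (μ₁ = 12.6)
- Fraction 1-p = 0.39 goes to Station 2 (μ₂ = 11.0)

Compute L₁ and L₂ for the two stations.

Effective rates: λ₁ = 9.6×0.61 = 5.856, λ₂ = 9.6×0.39 = 3.744
Station 1: ρ₁ = 5.856/12.6 = 0.46476, L₁ = ρ₁/(1-ρ₁) = 0.46476/(1-0.46476) = 0.8683
Station 2: ρ₂ = 3.744/11.0 = 0.34036, L₂ = ρ₂/(1-ρ₂) = 0.34036/(1-0.34036) = 0.5160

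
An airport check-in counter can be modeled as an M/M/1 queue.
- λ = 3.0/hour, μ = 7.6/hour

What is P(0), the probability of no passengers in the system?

ρ = λ/μ = 3.0/7.6 = 0.3947
P(0) = 1 - ρ = 1 - 0.3947 = 0.6053
The server is idle 60.53% of the time.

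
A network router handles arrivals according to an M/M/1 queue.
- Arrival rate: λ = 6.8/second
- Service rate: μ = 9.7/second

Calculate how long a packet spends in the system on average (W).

First, compute utilization: ρ = λ/μ = 6.8/9.7 = 0.7010
For M/M/1: W = 1/(μ-λ)
W = 1/(9.7-6.8) = 1/2.90
W = 0.3448 seconds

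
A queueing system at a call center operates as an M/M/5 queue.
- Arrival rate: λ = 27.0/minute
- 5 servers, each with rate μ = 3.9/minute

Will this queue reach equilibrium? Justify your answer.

Stability requires ρ = λ/(cμ) < 1
ρ = 27.0/(5 × 3.9) = 27.0/19.50 = 1.3846
Since 1.3846 ≥ 1, the system is UNSTABLE.
Need c > λ/μ = 27.0/3.9 = 6.92.
Minimum servers needed: c = 7.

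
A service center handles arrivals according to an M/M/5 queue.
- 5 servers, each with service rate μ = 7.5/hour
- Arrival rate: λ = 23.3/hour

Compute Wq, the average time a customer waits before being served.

Traffic intensity: ρ = λ/(cμ) = 23.3/(5×7.5) = 0.6213
Since ρ = 0.6213 < 1, system is stable.
Offered load a = λ/μ = cρ = 23.3/7.5 = 3.1067
P₀ = [ Σₙ₌₀^4 aⁿ/n! + a^5/(5!(1-ρ)) ]⁻¹
Σ = a^0/0! + a^1/1! + a^2/2! + a^3/3! + a^4/4! = 1.00000 + 3.10667 + 4.82569 + 4.99727 + 3.88121 = 17.8108
a^5/(5!(1-ρ)) = 289.3832/(120 × 0.378667) = 6.3685
P₀ = 1/(17.8108 + 6.3685) = 0.04136
Lq = P₀·a^5·ρ / (5!(1-ρ)²) = 0.041358 × 289.3832 × 0.62133 / (120 × 0.14339) = 0.4322
Wq = Lq/λ = 0.4322/23.3 = 0.01855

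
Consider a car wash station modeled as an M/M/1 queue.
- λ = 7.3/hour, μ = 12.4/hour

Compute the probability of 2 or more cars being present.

ρ = λ/μ = 7.3/12.4 = 0.5887
P(N ≥ n) = ρⁿ
P(N ≥ 2) = 0.5887^2
P(N ≥ 2) = 0.3466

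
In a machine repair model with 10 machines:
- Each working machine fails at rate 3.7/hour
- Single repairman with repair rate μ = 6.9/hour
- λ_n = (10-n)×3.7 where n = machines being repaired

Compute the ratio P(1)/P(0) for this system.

P(1)/P(0) = ∏_{i=0}^{1-1} λ_i/μ_{i+1}
= (10-0)×3.7/6.9
= 5.3623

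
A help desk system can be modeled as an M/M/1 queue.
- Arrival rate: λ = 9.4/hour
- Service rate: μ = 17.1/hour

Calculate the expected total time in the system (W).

First, compute utilization: ρ = λ/μ = 9.4/17.1 = 0.5497
For M/M/1: W = 1/(μ-λ)
W = 1/(17.1-9.4) = 1/7.70
W = 0.1299 hours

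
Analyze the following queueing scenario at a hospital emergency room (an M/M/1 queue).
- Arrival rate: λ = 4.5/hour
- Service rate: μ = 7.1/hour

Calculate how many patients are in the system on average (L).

ρ = λ/μ = 4.5/7.1 = 0.6338
For M/M/1: L = λ/(μ-λ)
L = 4.5/(7.1-4.5) = 4.5/2.60
L = 1.7308 patients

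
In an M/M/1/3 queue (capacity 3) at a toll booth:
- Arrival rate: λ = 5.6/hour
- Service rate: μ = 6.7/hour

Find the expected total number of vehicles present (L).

ρ = λ/μ = 5.6/6.7 = 0.8358
P₀ = (1-ρ)/(1-ρ^(K+1)) = (1-0.8358)/(1-0.8358^4) = 0.1642/0.5120 = 0.3207
P_K = P₀×ρ^K = 0.32070 × 0.8358^3 = 0.32070 × 0.58386 = 0.1872
L = ρ[1 - (K+1)ρ^K + Kρ^(K+1)] / [(1-ρ)(1-ρ^(K+1))]
L = 0.8358 × (1 - 4×0.58386 + 3×0.48799) / ((1 - 0.8358) × (1 - 0.48799)) = 1.2778 vehicles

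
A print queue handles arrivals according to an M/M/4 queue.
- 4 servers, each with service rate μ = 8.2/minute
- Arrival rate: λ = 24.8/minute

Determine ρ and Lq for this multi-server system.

Traffic intensity: ρ = λ/(cμ) = 24.8/(4×8.2) = 0.7561
Since ρ = 0.7561 < 1, system is stable.
Offered load a = λ/μ = cρ = 24.8/8.2 = 3.0244
P₀ = [ Σₙ₌₀^3 aⁿ/n! + a^4/(4!(1-ρ)) ]⁻¹
Σ = a^0/0! + a^1/1! + a^2/2! + a^3/3! = 1.00000 + 3.02439 + 4.57347 + 4.61065 = 13.2085
a^4/(4!(1-ρ)) = 83.6664/(24 × 0.243902) = 14.2930
P₀ = 1/(13.2085 + 14.2930) = 0.03636
Lq = P₀·a^4·ρ / (4!(1-ρ)²) = 0.0363616 × 83.6664 × 0.756098 / (24 × 0.0594884) = 1.6111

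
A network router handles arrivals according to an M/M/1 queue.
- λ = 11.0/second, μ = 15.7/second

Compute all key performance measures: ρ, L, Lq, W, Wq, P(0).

Step 1: ρ = λ/μ = 11.0/15.7 = 0.7006
Step 2: L = λ/(μ-λ) = 11.0/4.70 = 2.3404
Step 3: Lq = λ²/(μ(μ-λ)) = 121.00/(15.7×4.70) = 1.6398
Step 4: W = 1/(μ-λ) = 1/4.70 = 0.212766
Step 5: Wq = λ/(μ(μ-λ)) = 11.0/(15.7×4.70) = 0.1491
Step 6: P(0) = 1-ρ = 0.2994
Verify: L = λW = 11.0×0.212766 = 2.3404 ✔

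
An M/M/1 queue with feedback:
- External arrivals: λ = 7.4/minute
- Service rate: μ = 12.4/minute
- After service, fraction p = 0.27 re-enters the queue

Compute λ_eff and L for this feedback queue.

Effective arrival rate: λ_eff = λ/(1-p) = 7.4/(1-0.27) = 7.4/0.73 = 10.13699
ρ = λ_eff/μ = 10.13699/12.4 = 0.817499
L = ρ/(1-ρ) = 0.817499/(1-0.817499) = 4.4794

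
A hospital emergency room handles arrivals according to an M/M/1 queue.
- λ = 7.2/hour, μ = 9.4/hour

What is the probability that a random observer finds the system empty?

ρ = λ/μ = 7.2/9.4 = 0.7660
P(0) = 1 - ρ = 1 - 0.7660 = 0.2340
The server is idle 23.40% of the time.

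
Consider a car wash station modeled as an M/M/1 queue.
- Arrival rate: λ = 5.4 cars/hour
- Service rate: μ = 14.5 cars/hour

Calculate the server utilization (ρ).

Server utilization: ρ = λ/μ
ρ = 5.4/14.5 = 0.3724
The server is busy 37.24% of the time.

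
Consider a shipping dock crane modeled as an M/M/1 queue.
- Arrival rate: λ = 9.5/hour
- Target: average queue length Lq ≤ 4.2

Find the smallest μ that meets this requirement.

For M/M/1: Lq = λ²/(μ(μ-λ))
Need Lq ≤ 4.2, i.e. μ(μ-λ) ≥ λ²/4.2
μ² - 9.5μ - 90.25/4.2 ≥ 0  →  μ² - 9.5μ - 21.4881 ≥ 0
Quadratic formula (positive root): μ = [λ + √(λ² + 4×21.4881)]/2
Discriminant: 90.25 + 4×21.4881 = 176.2024, √176.2024 = 13.2741
μ ≥ (9.5 + 13.2741)/2 = 11.3871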